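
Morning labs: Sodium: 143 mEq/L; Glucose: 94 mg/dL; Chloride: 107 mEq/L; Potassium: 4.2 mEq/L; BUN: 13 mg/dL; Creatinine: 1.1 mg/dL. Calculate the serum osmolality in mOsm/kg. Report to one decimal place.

295.9 mOsm/kg

Calculated osmolality = 2·Na + glucose/18 + BUN/2.8
= 2·143 + 94/18 + 13/2.8
= 286 + 5.22 + 4.64
= 295.86 mOsm/kg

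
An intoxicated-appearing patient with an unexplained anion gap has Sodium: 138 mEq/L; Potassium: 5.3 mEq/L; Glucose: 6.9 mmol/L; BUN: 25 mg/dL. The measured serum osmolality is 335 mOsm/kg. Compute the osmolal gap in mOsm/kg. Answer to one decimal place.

Calculated osmolality = 2·Na + glucose + BUN/2.8
= 2·138 + 6.9 + 25/2.8
= 276 + 6.90 + 8.93
= 291.83 mOsm/kg ≈ 291.8 mOsm/kg
Osmolar gap = measured − calculated = 335 − 291.8 = 43.2 mOsm/kg

43.2 mOsm/kg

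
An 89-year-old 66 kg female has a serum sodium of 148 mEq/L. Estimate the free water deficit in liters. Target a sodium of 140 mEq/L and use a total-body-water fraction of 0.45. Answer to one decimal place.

1.7 L

TBW = 0.45 · 66 = 29.7 L
Free water deficit = TBW · (Na/140 − 1)
= 29.7 · (148/140 − 1)
= 29.7 · 0.0571
= 1.7 L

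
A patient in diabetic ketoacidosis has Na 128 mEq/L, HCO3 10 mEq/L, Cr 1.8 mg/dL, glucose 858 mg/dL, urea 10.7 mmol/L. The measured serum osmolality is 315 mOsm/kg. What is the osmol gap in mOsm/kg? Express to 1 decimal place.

0.6 mOsm/kg

Calculated osmolality = 2·Na + glucose/18 + urea
= 2·128 + 858/18 + 10.7
= 256 + 47.67 + 10.70
= 314.37 mOsm/kg ≈ 314.4 mOsm/kg
Osmolar gap = measured − calculated = 315 − 314.4 = 0.6 mOsm/kg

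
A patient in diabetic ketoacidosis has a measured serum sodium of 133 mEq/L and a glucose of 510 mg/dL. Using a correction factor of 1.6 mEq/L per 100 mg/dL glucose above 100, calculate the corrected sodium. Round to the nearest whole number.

Corrected Na = measured Na + 1.6 · (glucose − 100)/100
= 133 + 1.6 · (510 − 100)/100
= 133 + 6.6
= 139.6 mEq/L

140 mEq/L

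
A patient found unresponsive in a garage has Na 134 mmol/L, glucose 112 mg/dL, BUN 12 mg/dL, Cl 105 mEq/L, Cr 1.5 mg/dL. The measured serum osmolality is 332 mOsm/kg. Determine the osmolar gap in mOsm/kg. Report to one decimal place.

Calculated osmolality = 2·Na + glucose/18 + BUN/2.8
= 2·134 + 112/18 + 12/2.8
= 268 + 6.22 + 4.29
= 278.51 mOsm/kg ≈ 278.5 mOsm/kg
Osmolar gap = measured − calculated = 332 − 278.5 = 53.5 mOsm/kg

53.5 mOsm/kg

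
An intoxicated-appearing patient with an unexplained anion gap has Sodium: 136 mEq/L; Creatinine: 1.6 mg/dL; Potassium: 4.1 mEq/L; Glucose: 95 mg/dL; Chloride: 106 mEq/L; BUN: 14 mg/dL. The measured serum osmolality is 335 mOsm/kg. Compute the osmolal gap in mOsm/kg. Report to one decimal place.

Calculated osmolality = 2·Na + glucose/18 + BUN/2.8
= 2·136 + 95/18 + 14/2.8
= 272 + 5.28 + 5
= 282.28 mOsm/kg ≈ 282.3 mOsm/kg
Osmolar gap = measured − calculated = 335 − 282.3 = 52.7 mOsm/kg

52.7 mOsm/kg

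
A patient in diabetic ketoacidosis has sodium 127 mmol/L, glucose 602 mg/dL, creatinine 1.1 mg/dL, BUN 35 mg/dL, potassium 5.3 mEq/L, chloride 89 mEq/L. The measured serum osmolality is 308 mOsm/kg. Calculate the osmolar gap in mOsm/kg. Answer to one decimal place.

Calculated osmolality = 2·Na + glucose/18 + BUN/2.8
= 2·127 + 602/18 + 35/2.8
= 254 + 33.44 + 12.50
= 299.94 mOsm/kg ≈ 299.9 mOsm/kg
Osmolar gap = measured − calculated = 308 − 299.9 = 8.1 mOsm/kg

8.1 mOsm/kg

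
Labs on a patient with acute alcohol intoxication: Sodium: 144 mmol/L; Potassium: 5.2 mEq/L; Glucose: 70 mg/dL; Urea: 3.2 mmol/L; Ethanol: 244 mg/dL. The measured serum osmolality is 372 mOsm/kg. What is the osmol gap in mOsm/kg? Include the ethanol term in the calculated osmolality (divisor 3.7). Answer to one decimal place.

11.0 mOsm/kg

Calculated osmolality = 2·Na + glucose/18 + urea + ethanol/3.7
= 2·144 + 70/18 + 3.2 + 244/3.7
= 288 + 3.89 + 3.20 + 65.95
= 361.04 mOsm/kg ≈ 361.0 mOsm/kg
Osmolar gap = measured − calculated = 372 − 361.0 = 11.0 mOsm/kg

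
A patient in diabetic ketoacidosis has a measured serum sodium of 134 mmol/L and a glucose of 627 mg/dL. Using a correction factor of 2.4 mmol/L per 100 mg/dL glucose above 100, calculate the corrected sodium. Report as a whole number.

Corrected Na = measured Na + 2.4 · (glucose − 100)/100
= 134 + 2.4 · (627 − 100)/100
= 134 + 12.6
= 146.6 mmol/L

147 mmol/L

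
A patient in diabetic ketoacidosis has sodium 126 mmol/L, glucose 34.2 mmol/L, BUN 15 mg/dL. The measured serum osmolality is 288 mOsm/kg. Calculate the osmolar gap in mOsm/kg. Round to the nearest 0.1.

Calculated osmolality = 2·Na + glucose + BUN/2.8
= 2·126 + 34.2 + 15/2.8
= 252 + 34.20 + 5.36
= 291.56 mOsm/kg ≈ 291.6 mOsm/kg
Osmolar gap = measured − calculated = 288 − 291.6 = -3.6 mOsm/kg

-3.6 mOsm/kg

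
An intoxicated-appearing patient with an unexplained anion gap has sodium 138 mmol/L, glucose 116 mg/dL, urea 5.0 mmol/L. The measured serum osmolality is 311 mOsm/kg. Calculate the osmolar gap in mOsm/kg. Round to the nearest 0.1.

23.6 mOsm/kg

Calculated osmolality = 2·Na + glucose/18 + urea
= 2·138 + 116/18 + 5
= 276 + 6.44 + 5
= 287.44 mOsm/kg ≈ 287.4 mOsm/kg
Osmolar gap = measured − calculated = 311 − 287.4 = 23.6 mOsm/kg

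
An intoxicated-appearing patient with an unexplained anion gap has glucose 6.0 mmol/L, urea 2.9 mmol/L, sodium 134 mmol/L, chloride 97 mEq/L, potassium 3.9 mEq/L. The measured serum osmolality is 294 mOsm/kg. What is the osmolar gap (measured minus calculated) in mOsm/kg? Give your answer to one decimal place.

Calculated osmolality = 2·Na + glucose + urea
= 2·134 + 6 + 2.9
= 268 + 6 + 2.90
= 276.9 mOsm/kg ≈ 276.9 mOsm/kg
Osmolar gap = measured − calculated = 294 − 276.9 = 17.1 mOsm/kg

17.1 mOsm/kg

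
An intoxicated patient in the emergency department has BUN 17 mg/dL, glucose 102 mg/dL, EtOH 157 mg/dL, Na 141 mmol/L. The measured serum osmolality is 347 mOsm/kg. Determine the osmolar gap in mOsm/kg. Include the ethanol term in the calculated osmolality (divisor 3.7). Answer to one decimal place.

Calculated osmolality = 2·Na + glucose/18 + BUN/2.8 + ethanol/3.7
= 2·141 + 102/18 + 17/2.8 + 157/3.7
= 282 + 5.67 + 6.07 + 42.43
= 336.17 mOsm/kg ≈ 336.2 mOsm/kg
Osmolar gap = measured − calculated = 347 − 336.2 = 10.8 mOsm/kg

10.8 mOsm/kg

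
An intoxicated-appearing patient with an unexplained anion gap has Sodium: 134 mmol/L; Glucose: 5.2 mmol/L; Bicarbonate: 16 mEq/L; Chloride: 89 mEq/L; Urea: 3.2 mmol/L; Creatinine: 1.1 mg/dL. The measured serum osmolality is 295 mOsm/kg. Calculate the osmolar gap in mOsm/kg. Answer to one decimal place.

18.6 mOsm/kg

Calculated osmolality = 2·Na + glucose + urea
= 2·134 + 5.2 + 3.2
= 268 + 5.20 + 3.20
= 276.4 mOsm/kg ≈ 276.4 mOsm/kg
Osmolar gap = measured − calculated = 295 − 276.4 = 18.6 mOsm/kg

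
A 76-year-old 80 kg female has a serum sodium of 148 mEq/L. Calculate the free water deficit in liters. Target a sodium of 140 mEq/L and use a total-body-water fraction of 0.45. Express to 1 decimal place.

TBW = 0.45 · 80 = 36 L
Free water deficit = TBW · (Na/140 − 1)
= 36 · (148/140 − 1)
= 36 · 0.0571
= 2.06 L

2.1 L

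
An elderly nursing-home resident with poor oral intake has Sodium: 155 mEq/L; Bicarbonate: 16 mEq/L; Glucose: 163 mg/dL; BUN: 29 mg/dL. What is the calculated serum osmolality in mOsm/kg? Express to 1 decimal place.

Calculated osmolality = 2·Na + glucose/18 + BUN/2.8
= 2·155 + 163/18 + 29/2.8
= 310 + 9.06 + 10.36
= 329.42 mOsm/kg

329.4 mOsm/kg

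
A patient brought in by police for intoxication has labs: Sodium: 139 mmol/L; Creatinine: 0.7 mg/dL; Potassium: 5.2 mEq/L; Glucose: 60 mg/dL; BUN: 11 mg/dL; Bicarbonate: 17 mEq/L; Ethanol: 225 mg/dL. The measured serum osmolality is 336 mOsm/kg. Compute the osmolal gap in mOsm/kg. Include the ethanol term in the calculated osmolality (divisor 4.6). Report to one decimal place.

Calculated osmolality = 2·Na + glucose/18 + BUN/2.8 + ethanol/4.6
= 2·139 + 60/18 + 11/2.8 + 225/4.6
= 278 + 3.33 + 3.93 + 48.91
= 334.17 mOsm/kg ≈ 334.2 mOsm/kg
Osmolar gap = measured − calculated = 336 − 334.2 = 1.8 mOsm/kg

1.8 mOsm/kg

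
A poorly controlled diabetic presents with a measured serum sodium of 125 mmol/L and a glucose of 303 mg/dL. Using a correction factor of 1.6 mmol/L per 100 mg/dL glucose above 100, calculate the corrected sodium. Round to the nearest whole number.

Corrected Na = measured Na + 1.6 · (glucose − 100)/100
= 125 + 1.6 · (303 − 100)/100
= 125 + 3.2
= 128.2 mmol/L

128 mmol/L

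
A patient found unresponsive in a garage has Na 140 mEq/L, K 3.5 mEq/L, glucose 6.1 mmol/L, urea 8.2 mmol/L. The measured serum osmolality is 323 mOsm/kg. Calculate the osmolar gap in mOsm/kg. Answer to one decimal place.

28.7 mOsm/kg

Calculated osmolality = 2·Na + glucose + urea
= 2·140 + 6.1 + 8.2
= 280 + 6.10 + 8.20
= 294.3 mOsm/kg ≈ 294.3 mOsm/kg
Osmolar gap = measured − calculated = 323 − 294.3 = 28.7 mOsm/kg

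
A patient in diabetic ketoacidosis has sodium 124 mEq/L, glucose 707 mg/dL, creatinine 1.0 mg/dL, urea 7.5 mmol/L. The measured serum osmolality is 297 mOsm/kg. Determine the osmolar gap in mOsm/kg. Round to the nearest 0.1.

Calculated osmolality = 2·Na + glucose/18 + urea
= 2·124 + 707/18 + 7.5
= 248 + 39.28 + 7.50
= 294.78 mOsm/kg ≈ 294.8 mOsm/kg
Osmolar gap = measured − calculated = 297 − 294.8 = 2.2 mOsm/kg

2.2 mOsm/kg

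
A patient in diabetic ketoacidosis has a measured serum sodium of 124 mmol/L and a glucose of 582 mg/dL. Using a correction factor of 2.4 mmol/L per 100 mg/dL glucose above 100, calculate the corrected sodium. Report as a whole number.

136 mmol/L

Corrected Na = measured Na + 2.4 · (glucose − 100)/100
= 124 + 2.4 · (582 − 100)/100
= 124 + 11.6
= 135.6 mmol/L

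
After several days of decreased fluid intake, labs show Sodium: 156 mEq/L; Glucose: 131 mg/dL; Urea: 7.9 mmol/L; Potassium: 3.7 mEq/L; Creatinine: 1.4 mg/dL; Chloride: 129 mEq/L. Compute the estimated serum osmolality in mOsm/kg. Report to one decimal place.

327.2 mOsm/kg

Calculated osmolality = 2·Na + glucose/18 + urea
= 2·156 + 131/18 + 7.9
= 312 + 7.28 + 7.90
= 327.18 mOsm/kg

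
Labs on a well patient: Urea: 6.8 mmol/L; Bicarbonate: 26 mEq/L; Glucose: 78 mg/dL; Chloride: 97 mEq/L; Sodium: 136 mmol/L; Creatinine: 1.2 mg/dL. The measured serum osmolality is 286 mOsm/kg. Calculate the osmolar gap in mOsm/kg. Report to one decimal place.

2.9 mOsm/kg

Calculated osmolality = 2·Na + glucose/18 + urea
= 2·136 + 78/18 + 6.8
= 272 + 4.33 + 6.80
= 283.13 mOsm/kg ≈ 283.1 mOsm/kg
Osmolar gap = measured − calculated = 286 − 283.1 = 2.9 mOsm/kg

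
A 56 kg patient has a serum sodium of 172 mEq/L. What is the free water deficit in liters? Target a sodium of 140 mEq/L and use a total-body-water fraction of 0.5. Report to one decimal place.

6.4 L

TBW = 0.5 · 56 = 28 L
Free water deficit = TBW · (Na/140 − 1)
= 28 · (172/140 − 1)
= 28 · 0.2286
= 6.4 L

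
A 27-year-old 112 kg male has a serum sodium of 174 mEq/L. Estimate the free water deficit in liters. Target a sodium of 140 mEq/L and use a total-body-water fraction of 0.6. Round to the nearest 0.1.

16.3 L

TBW = 0.6 · 112 = 67.2 L
Free water deficit = TBW · (Na/140 − 1)
= 67.2 · (174/140 − 1)
= 67.2 · 0.2429
= 16.32 L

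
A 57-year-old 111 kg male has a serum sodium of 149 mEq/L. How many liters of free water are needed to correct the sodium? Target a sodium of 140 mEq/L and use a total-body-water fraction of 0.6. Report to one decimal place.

TBW = 0.6 · 111 = 66.6 L
Free water deficit = TBW · (Na/140 − 1)
= 66.6 · (149/140 − 1)
= 66.6 · 0.0643
= 4.28 L

4.3 L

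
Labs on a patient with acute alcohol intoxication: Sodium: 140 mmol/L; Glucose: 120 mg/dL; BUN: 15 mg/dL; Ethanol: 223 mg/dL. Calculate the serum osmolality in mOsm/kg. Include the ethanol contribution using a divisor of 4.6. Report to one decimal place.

Calculated osmolality = 2·Na + glucose/18 + BUN/2.8 + ethanol/4.6
= 2·140 + 120/18 + 15/2.8 + 223/4.6
= 280 + 6.67 + 5.36 + 48.48
= 340.51 mOsm/kg

340.5 mOsm/kg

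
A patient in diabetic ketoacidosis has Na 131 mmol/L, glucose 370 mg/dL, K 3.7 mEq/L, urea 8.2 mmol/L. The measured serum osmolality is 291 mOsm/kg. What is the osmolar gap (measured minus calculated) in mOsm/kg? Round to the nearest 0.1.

0.2 mOsm/kg

Calculated osmolality = 2·Na + glucose/18 + urea
= 2·131 + 370/18 + 8.2
= 262 + 20.56 + 8.20
= 290.76 mOsm/kg ≈ 290.8 mOsm/kg
Osmolar gap = measured − calculated = 291 − 290.8 = 0.2 mOsm/kg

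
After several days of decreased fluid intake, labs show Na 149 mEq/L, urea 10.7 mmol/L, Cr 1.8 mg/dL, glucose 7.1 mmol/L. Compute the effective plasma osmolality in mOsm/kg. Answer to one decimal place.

305.1 mOsm/kg

Effective osmolality excludes urea (freely permeant across cell membranes):
2·Na + glucose
= 2·149 + 7.1
= 298 + 7.1
= 305.1 mOsm/kg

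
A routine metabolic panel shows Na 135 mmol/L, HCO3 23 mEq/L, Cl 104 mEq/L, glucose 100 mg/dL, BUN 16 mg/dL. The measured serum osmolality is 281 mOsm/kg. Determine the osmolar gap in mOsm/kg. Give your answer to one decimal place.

Calculated osmolality = 2·Na + glucose/18 + BUN/2.8
= 2·135 + 100/18 + 16/2.8
= 270 + 5.56 + 5.71
= 281.27 mOsm/kg ≈ 281.3 mOsm/kg
Osmolar gap = measured − calculated = 281 − 281.3 = -0.3 mOsm/kg

-0.3 mOsm/kg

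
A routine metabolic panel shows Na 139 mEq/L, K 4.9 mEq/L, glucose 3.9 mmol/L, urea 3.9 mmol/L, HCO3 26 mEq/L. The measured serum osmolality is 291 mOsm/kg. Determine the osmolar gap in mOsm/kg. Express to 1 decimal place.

Calculated osmolality = 2·Na + glucose + urea
= 2·139 + 3.9 + 3.9
= 278 + 3.90 + 3.90
= 285.8 mOsm/kg ≈ 285.8 mOsm/kg
Osmolar gap = measured − calculated = 291 − 285.8 = 5.2 mOsm/kg

5.2 mOsm/kg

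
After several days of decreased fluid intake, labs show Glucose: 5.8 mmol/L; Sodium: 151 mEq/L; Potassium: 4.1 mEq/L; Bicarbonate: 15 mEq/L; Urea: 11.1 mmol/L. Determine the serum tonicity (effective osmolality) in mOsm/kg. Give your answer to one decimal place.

Effective osmolality excludes urea (freely permeant across cell membranes):
2·Na + glucose
= 2·151 + 5.8
= 302 + 5.8
= 307.8 mOsm/kg

307.8 mOsm/kg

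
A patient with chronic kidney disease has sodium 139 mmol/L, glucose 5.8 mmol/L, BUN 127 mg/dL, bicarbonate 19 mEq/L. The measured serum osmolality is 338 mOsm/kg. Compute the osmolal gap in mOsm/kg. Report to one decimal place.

Calculated osmolality = 2·Na + glucose + BUN/2.8
= 2·139 + 5.8 + 127/2.8
= 278 + 5.80 + 45.36
= 329.16 mOsm/kg ≈ 329.2 mOsm/kg
Osmolar gap = measured − calculated = 338 − 329.2 = 8.8 mOsm/kg

8.8 mOsm/kg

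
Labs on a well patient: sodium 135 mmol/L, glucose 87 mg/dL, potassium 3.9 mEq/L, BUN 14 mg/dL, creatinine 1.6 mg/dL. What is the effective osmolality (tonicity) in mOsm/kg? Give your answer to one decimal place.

Effective osmolality excludes urea (freely permeant across cell membranes):
2·Na + glucose/18
= 2·135 + 87/18
= 270 + 4.83
= 274.83 mOsm/kg

274.8 mOsm/kg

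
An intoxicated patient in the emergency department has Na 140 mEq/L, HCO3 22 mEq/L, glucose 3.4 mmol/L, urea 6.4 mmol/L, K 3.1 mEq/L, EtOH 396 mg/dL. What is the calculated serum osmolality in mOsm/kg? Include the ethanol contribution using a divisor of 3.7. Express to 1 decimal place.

396.8 mOsm/kg

Calculated osmolality = 2·Na + glucose + urea + ethanol/3.7
= 2·140 + 3.4 + 6.4 + 396/3.7
= 280 + 3.40 + 6.40 + 107.03
= 396.83 mOsm/kg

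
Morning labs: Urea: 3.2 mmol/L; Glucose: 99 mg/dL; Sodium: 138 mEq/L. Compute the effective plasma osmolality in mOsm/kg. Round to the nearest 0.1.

Effective osmolality excludes urea (freely permeant across cell membranes):
2·Na + glucose/18
= 2·138 + 99/18
= 276 + 5.5
= 281.5 mOsm/kg

281.5 mOsm/kg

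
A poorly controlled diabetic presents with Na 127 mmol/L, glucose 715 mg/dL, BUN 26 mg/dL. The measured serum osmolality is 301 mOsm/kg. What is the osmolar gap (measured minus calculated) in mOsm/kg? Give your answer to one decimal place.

Calculated osmolality = 2·Na + glucose/18 + BUN/2.8
= 2·127 + 715/18 + 26/2.8
= 254 + 39.72 + 9.29
= 303.01 mOsm/kg ≈ 303.0 mOsm/kg
Osmolar gap = measured − calculated = 301 − 303.0 = -2.0 mOsm/kg

-2.0 mOsm/kg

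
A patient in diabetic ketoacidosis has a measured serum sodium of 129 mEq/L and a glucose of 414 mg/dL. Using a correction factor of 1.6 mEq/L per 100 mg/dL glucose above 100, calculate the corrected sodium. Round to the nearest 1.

134 mEq/L

Corrected Na = measured Na + 1.6 · (glucose − 100)/100
= 129 + 1.6 · (414 − 100)/100
= 129 + 5
= 134 mEq/L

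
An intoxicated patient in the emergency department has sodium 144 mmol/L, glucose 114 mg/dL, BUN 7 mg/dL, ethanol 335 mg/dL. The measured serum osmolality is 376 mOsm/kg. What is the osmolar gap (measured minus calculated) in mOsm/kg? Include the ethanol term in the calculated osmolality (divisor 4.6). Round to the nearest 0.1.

6.3 mOsm/kg

Calculated osmolality = 2·Na + glucose/18 + BUN/2.8 + ethanol/4.6
= 2·144 + 114/18 + 7/2.8 + 335/4.6
= 288 + 6.33 + 2.50 + 72.83
= 369.66 mOsm/kg ≈ 369.7 mOsm/kg
Osmolar gap = measured − calculated = 376 − 369.7 = 6.3 mOsm/kg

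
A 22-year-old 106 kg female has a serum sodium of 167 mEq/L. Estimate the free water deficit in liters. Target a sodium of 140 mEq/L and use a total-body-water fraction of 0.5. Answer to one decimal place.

10.2 L

TBW = 0.5 · 106 = 53 L
Free water deficit = TBW · (Na/140 − 1)
= 53 · (167/140 − 1)
= 53 · 0.1929
= 10.22 L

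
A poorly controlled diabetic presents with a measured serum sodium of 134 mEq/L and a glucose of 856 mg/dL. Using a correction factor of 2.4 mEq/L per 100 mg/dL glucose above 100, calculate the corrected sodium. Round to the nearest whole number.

152 mEq/L

Corrected Na = measured Na + 2.4 · (glucose − 100)/100
= 134 + 2.4 · (856 − 100)/100
= 134 + 18.1
= 152.1 mEq/L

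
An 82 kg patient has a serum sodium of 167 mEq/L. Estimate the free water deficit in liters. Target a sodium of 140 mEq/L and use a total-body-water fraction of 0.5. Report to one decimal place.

TBW = 0.5 · 82 = 41 L
Free water deficit = TBW · (Na/140 − 1)
= 41 · (167/140 − 1)
= 41 · 0.1929
= 7.91 L

7.9 L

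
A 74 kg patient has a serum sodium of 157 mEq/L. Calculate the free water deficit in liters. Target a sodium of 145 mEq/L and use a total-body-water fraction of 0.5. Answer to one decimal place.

TBW = 0.5 · 74 = 37 L
Free water deficit = TBW · (Na/145 − 1)
= 37 · (157/145 − 1)
= 37 · 0.0828
= 3.06 L

3.1 L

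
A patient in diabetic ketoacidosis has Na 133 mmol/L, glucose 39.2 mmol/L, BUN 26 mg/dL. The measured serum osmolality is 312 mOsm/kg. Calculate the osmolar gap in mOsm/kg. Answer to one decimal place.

-2.5 mOsm/kg

Calculated osmolality = 2·Na + glucose + BUN/2.8
= 2·133 + 39.2 + 26/2.8
= 266 + 39.20 + 9.29
= 314.49 mOsm/kg ≈ 314.5 mOsm/kg
Osmolar gap = measured − calculated = 312 − 314.5 = -2.5 mOsm/kg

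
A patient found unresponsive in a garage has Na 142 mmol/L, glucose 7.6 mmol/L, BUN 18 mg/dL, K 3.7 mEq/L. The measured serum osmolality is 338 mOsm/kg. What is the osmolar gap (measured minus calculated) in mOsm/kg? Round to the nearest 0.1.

Calculated osmolality = 2·Na + glucose + BUN/2.8
= 2·142 + 7.6 + 18/2.8
= 284 + 7.60 + 6.43
= 298.03 mOsm/kg ≈ 298.0 mOsm/kg
Osmolar gap = measured − calculated = 338 − 298.0 = 40.0 mOsm/kg

40.0 mOsm/kg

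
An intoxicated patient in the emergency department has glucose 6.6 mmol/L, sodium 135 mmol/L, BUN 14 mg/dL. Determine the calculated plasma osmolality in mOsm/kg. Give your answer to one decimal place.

281.6 mOsm/kg

Calculated osmolality = 2·Na + glucose + BUN/2.8
= 2·135 + 6.6 + 14/2.8
= 270 + 6.60 + 5
= 281.6 mOsm/kg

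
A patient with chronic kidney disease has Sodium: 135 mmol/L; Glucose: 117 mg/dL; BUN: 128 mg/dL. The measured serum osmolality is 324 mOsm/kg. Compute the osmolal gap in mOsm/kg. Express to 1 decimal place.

1.8 mOsm/kg

Calculated osmolality = 2·Na + glucose/18 + BUN/2.8
= 2·135 + 117/18 + 128/2.8
= 270 + 6.50 + 45.71
= 322.21 mOsm/kg ≈ 322.2 mOsm/kg
Osmolar gap = measured − calculated = 324 − 322.2 = 1.8 mOsm/kg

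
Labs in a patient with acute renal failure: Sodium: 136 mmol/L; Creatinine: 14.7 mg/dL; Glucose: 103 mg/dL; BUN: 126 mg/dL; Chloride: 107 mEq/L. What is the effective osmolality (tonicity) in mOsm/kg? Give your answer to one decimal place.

Effective osmolality excludes urea (freely permeant across cell membranes):
2·Na + glucose/18
= 2·136 + 103/18
= 272 + 5.72
= 277.72 mOsm/kg

277.7 mOsm/kg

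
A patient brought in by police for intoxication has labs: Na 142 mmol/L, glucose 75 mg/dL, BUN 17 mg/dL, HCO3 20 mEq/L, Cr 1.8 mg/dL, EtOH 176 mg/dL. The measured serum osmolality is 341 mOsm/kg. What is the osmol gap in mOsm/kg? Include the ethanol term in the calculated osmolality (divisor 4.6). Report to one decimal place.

Calculated osmolality = 2·Na + glucose/18 + BUN/2.8 + ethanol/4.6
= 2·142 + 75/18 + 17/2.8 + 176/4.6
= 284 + 4.17 + 6.07 + 38.26
= 332.5 mOsm/kg ≈ 332.5 mOsm/kg
Osmolar gap = measured − calculated = 341 − 332.5 = 8.5 mOsm/kg

8.5 mOsm/kg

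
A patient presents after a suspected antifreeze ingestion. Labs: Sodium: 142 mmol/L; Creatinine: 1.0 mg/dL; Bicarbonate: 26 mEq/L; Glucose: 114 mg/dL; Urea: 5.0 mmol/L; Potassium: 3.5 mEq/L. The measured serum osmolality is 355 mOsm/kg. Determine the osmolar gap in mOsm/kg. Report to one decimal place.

59.7 mOsm/kg

Calculated osmolality = 2·Na + glucose/18 + urea
= 2·142 + 114/18 + 5
= 284 + 6.33 + 5
= 295.33 mOsm/kg ≈ 295.3 mOsm/kg
Osmolar gap = measured − calculated = 355 − 295.3 = 59.7 mOsm/kg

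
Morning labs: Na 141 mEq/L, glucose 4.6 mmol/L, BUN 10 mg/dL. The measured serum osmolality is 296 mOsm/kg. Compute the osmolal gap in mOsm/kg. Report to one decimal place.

Calculated osmolality = 2·Na + glucose + BUN/2.8
= 2·141 + 4.6 + 10/2.8
= 282 + 4.60 + 3.57
= 290.17 mOsm/kg ≈ 290.2 mOsm/kg
Osmolar gap = measured − calculated = 296 − 290.2 = 5.8 mOsm/kg

5.8 mOsm/kg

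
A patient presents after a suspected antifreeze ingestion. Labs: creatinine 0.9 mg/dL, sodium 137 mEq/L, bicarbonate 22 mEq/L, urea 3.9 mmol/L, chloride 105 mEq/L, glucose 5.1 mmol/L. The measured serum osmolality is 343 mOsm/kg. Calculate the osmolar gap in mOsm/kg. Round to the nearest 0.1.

60.0 mOsm/kg

Calculated osmolality = 2·Na + glucose + urea
= 2·137 + 5.1 + 3.9
= 274 + 5.10 + 3.90
= 283 mOsm/kg ≈ 283.0 mOsm/kg
Osmolar gap = measured − calculated = 343 − 283.0 = 60.0 mOsm/kg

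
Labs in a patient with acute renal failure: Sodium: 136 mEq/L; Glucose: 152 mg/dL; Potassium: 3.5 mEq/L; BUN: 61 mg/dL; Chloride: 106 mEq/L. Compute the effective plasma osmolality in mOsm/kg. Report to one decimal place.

280.4 mOsm/kg

Effective osmolality excludes urea (freely permeant across cell membranes):
2·Na + glucose/18
= 2·136 + 152/18
= 272 + 8.44
= 280.44 mOsm/kg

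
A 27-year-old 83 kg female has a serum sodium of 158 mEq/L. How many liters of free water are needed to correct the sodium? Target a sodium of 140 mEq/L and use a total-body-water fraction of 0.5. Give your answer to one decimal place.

5.3 L

TBW = 0.5 · 83 = 41.5 L
Free water deficit = TBW · (Na/140 − 1)
= 41.5 · (158/140 − 1)
= 41.5 · 0.1286
= 5.34 L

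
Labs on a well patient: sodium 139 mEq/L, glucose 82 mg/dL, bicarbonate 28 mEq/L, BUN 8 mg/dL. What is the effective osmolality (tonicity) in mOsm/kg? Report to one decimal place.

Effective osmolality excludes urea (freely permeant across cell membranes):
2·Na + glucose/18
= 2·139 + 82/18
= 278 + 4.56
= 282.56 mOsm/kg

282.6 mOsm/kg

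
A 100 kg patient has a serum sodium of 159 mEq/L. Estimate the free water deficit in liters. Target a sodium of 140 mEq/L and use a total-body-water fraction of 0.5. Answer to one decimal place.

6.8 L

TBW = 0.5 · 100 = 50 L
Free water deficit = TBW · (Na/140 − 1)
= 50 · (159/140 − 1)
= 50 · 0.1357
= 6.78 L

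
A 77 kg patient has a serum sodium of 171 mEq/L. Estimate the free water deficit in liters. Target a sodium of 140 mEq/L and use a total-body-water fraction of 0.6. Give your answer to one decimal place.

10.2 L

TBW = 0.6 · 77 = 46.2 L
Free water deficit = TBW · (Na/140 − 1)
= 46.2 · (171/140 − 1)
= 46.2 · 0.2214
= 10.23 L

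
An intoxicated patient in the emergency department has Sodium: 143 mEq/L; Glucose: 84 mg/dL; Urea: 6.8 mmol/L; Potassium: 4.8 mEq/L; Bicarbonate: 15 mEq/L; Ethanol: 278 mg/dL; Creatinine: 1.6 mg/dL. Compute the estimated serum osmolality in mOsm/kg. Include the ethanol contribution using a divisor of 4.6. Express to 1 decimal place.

357.9 mOsm/kg

Calculated osmolality = 2·Na + glucose/18 + urea + ethanol/4.6
= 2·143 + 84/18 + 6.8 + 278/4.6
= 286 + 4.67 + 6.80 + 60.43
= 357.9 mOsm/kg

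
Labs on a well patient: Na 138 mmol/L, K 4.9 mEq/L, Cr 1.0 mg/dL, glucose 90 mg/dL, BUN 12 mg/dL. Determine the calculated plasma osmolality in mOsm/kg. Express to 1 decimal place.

Calculated osmolality = 2·Na + glucose/18 + BUN/2.8
= 2·138 + 90/18 + 12/2.8
= 276 + 5 + 4.29
= 285.29 mOsm/kg

285.3 mOsm/kg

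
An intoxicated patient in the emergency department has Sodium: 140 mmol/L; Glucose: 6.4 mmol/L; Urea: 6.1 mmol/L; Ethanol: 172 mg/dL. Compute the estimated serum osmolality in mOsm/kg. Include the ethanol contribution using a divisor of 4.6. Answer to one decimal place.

Calculated osmolality = 2·Na + glucose + urea + ethanol/4.6
= 2·140 + 6.4 + 6.1 + 172/4.6
= 280 + 6.40 + 6.10 + 37.39
= 329.89 mOsm/kg

329.9 mOsm/kg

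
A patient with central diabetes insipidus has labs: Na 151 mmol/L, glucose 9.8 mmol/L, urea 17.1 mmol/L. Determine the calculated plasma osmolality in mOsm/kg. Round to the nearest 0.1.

Calculated osmolality = 2·Na + glucose + urea
= 2·151 + 9.8 + 17.1
= 302 + 9.80 + 17.10
= 328.9 mOsm/kg

328.9 mOsm/kg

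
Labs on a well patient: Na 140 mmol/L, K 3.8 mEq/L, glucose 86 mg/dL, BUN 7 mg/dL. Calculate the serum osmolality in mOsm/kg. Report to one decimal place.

Calculated osmolality = 2·Na + glucose/18 + BUN/2.8
= 2·140 + 86/18 + 7/2.8
= 280 + 4.78 + 2.50
= 287.28 mOsm/kg

287.3 mOsm/kg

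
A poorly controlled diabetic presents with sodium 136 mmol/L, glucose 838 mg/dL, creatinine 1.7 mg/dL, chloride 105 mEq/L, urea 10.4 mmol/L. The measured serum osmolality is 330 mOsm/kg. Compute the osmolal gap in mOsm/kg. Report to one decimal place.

Calculated osmolality = 2·Na + glucose/18 + urea
= 2·136 + 838/18 + 10.4
= 272 + 46.56 + 10.40
= 328.96 mOsm/kg ≈ 329.0 mOsm/kg
Osmolar gap = measured − calculated = 330 − 329.0 = 1.0 mOsm/kg

1.0 mOsm/kg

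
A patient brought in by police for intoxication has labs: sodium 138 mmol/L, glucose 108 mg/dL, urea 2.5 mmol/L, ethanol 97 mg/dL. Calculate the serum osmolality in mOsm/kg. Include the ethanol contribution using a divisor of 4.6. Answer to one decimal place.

305.6 mOsm/kg

Calculated osmolality = 2·Na + glucose/18 + urea + ethanol/4.6
= 2·138 + 108/18 + 2.5 + 97/4.6
= 276 + 6 + 2.50 + 21.09
= 305.59 mOsm/kg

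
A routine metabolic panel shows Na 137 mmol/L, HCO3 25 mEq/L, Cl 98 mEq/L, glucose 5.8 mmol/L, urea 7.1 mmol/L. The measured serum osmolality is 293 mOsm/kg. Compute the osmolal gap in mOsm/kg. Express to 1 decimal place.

Calculated osmolality = 2·Na + glucose + urea
= 2·137 + 5.8 + 7.1
= 274 + 5.80 + 7.10
= 286.9 mOsm/kg ≈ 286.9 mOsm/kg
Osmolar gap = measured − calculated = 293 − 286.9 = 6.1 mOsm/kg

6.1 mOsm/kg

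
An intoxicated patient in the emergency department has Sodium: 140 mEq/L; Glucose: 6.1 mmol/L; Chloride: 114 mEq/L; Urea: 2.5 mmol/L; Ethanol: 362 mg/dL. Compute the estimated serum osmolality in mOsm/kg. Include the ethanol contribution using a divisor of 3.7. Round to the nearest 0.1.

386.4 mOsm/kg

Calculated osmolality = 2·Na + glucose + urea + ethanol/3.7
= 2·140 + 6.1 + 2.5 + 362/3.7
= 280 + 6.10 + 2.50 + 97.84
= 386.44 mOsm/kg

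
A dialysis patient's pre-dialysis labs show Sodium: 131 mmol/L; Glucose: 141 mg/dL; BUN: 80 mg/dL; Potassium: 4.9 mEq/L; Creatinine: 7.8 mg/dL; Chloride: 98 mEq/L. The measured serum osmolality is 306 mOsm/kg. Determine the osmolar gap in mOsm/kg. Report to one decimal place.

Calculated osmolality = 2·Na + glucose/18 + BUN/2.8
= 2·131 + 141/18 + 80/2.8
= 262 + 7.83 + 28.57
= 298.4 mOsm/kg ≈ 298.4 mOsm/kg
Osmolar gap = measured − calculated = 306 − 298.4 = 7.6 mOsm/kg

7.6 mOsm/kg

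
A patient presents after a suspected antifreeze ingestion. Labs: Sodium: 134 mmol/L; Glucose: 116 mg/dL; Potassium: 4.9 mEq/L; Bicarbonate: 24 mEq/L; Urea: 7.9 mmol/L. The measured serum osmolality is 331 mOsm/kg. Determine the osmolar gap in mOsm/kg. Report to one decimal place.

Calculated osmolality = 2·Na + glucose/18 + urea
= 2·134 + 116/18 + 7.9
= 268 + 6.44 + 7.90
= 282.34 mOsm/kg ≈ 282.3 mOsm/kg
Osmolar gap = measured − calculated = 331 − 282.3 = 48.7 mOsm/kg

48.7 mOsm/kg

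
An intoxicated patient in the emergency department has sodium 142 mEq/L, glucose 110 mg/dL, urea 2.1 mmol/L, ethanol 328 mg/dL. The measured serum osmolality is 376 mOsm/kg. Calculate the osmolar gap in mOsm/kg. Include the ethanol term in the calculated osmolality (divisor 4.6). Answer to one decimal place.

12.5 mOsm/kg

Calculated osmolality = 2·Na + glucose/18 + urea + ethanol/4.6
= 2·142 + 110/18 + 2.1 + 328/4.6
= 284 + 6.11 + 2.10 + 71.30
= 363.51 mOsm/kg ≈ 363.5 mOsm/kg
Osmolar gap = measured − calculated = 376 − 363.5 = 12.5 mOsm/kg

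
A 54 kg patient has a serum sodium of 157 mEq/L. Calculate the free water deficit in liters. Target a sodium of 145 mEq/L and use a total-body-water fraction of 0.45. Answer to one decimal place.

TBW = 0.45 · 54 = 24.3 L
Free water deficit = TBW · (Na/145 − 1)
= 24.3 · (157/145 − 1)
= 24.3 · 0.0828
= 2.01 L

2.0 L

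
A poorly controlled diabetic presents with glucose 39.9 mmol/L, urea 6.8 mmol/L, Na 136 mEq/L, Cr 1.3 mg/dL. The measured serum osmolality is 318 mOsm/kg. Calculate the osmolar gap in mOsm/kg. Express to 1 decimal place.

Calculated osmolality = 2·Na + glucose + urea
= 2·136 + 39.9 + 6.8
= 272 + 39.90 + 6.80
= 318.7 mOsm/kg ≈ 318.7 mOsm/kg
Osmolar gap = measured − calculated = 318 − 318.7 = -0.7 mOsm/kg

-0.7 mOsm/kg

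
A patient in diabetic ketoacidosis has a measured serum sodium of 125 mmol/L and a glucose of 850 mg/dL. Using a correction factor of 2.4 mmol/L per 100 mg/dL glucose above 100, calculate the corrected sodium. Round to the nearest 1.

Corrected Na = measured Na + 2.4 · (glucose − 100)/100
= 125 + 2.4 · (850 − 100)/100
= 125 + 18
= 143 mmol/L

143 mmol/L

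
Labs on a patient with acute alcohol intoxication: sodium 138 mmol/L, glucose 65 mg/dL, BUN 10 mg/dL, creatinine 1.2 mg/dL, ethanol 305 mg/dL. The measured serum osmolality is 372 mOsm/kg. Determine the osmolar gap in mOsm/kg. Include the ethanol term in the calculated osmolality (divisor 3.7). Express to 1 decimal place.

6.4 mOsm/kg

Calculated osmolality = 2·Na + glucose/18 + BUN/2.8 + ethanol/3.7
= 2·138 + 65/18 + 10/2.8 + 305/3.7
= 276 + 3.61 + 3.57 + 82.43
= 365.61 mOsm/kg ≈ 365.6 mOsm/kg
Osmolar gap = measured − calculated = 372 − 365.6 = 6.4 mOsm/kg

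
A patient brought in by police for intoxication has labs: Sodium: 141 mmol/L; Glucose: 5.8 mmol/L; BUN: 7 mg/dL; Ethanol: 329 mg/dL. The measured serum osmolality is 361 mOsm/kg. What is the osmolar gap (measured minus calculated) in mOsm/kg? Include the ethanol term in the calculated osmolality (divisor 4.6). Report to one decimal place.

-0.8 mOsm/kg

Calculated osmolality = 2·Na + glucose + BUN/2.8 + ethanol/4.6
= 2·141 + 5.8 + 7/2.8 + 329/4.6
= 282 + 5.80 + 2.50 + 71.52
= 361.82 mOsm/kg ≈ 361.8 mOsm/kg
Osmolar gap = measured − calculated = 361 − 361.8 = -0.8 mOsm/kg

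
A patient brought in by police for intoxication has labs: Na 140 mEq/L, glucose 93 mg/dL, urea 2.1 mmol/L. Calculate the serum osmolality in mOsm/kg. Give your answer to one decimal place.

287.3 mOsm/kg

Calculated osmolality = 2·Na + glucose/18 + urea
= 2·140 + 93/18 + 2.1
= 280 + 5.17 + 2.10
= 287.27 mOsm/kg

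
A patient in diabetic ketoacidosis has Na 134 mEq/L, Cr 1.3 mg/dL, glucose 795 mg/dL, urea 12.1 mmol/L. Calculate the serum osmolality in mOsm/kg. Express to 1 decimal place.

Calculated osmolality = 2·Na + glucose/18 + urea
= 2·134 + 795/18 + 12.1
= 268 + 44.17 + 12.10
= 324.27 mOsm/kg

324.3 mOsm/kg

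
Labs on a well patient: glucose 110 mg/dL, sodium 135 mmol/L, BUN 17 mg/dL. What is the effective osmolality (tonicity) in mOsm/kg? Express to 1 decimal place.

276.1 mOsm/kg

Effective osmolality excludes urea (freely permeant across cell membranes):
2·Na + glucose/18
= 2·135 + 110/18
= 270 + 6.11
= 276.11 mOsm/kg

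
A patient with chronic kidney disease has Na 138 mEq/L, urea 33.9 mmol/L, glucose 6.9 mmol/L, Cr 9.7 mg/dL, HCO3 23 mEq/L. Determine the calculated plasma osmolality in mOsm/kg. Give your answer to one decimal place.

Calculated osmolality = 2·Na + glucose + urea
= 2·138 + 6.9 + 33.9
= 276 + 6.90 + 33.90
= 316.8 mOsm/kg

316.8 mOsm/kg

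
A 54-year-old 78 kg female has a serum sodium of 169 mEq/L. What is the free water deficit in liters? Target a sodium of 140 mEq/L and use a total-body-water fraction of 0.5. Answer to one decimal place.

TBW = 0.5 · 78 = 39 L
Free water deficit = TBW · (Na/140 − 1)
= 39 · (169/140 − 1)
= 39 · 0.2071
= 8.08 L

8.1 L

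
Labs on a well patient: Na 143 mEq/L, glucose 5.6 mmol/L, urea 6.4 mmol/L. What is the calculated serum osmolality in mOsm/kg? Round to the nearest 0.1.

Calculated osmolality = 2·Na + glucose + urea
= 2·143 + 5.6 + 6.4
= 286 + 5.60 + 6.40
= 298 mOsm/kg

298.0 mOsm/kg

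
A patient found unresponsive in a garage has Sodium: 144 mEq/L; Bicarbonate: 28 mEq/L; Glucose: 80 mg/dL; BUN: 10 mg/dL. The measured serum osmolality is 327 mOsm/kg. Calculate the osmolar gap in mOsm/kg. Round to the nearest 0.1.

Calculated osmolality = 2·Na + glucose/18 + BUN/2.8
= 2·144 + 80/18 + 10/2.8
= 288 + 4.44 + 3.57
= 296.01 mOsm/kg ≈ 296.0 mOsm/kg
Osmolar gap = measured − calculated = 327 − 296.0 = 31.0 mOsm/kg

31.0 mOsm/kg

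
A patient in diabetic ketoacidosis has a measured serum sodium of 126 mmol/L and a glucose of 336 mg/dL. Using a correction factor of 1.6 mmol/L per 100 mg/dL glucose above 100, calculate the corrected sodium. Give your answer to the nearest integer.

130 mmol/L

Corrected Na = measured Na + 1.6 · (glucose − 100)/100
= 126 + 1.6 · (336 − 100)/100
= 126 + 3.8
= 129.8 mmol/L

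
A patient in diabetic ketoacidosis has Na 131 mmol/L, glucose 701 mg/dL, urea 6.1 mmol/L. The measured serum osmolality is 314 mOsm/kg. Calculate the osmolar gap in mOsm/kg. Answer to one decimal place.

7.0 mOsm/kg

Calculated osmolality = 2·Na + glucose/18 + urea
= 2·131 + 701/18 + 6.1
= 262 + 38.94 + 6.10
= 307.04 mOsm/kg ≈ 307.0 mOsm/kg
Osmolar gap = measured − calculated = 314 − 307.0 = 7.0 mOsm/kg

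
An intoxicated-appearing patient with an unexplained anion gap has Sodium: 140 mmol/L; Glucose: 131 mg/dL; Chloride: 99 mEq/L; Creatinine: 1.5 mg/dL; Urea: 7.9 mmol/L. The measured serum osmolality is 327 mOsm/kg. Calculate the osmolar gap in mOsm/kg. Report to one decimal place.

Calculated osmolality = 2·Na + glucose/18 + urea
= 2·140 + 131/18 + 7.9
= 280 + 7.28 + 7.90
= 295.18 mOsm/kg ≈ 295.2 mOsm/kg
Osmolar gap = measured − calculated = 327 − 295.2 = 31.8 mOsm/kg

31.8 mOsm/kg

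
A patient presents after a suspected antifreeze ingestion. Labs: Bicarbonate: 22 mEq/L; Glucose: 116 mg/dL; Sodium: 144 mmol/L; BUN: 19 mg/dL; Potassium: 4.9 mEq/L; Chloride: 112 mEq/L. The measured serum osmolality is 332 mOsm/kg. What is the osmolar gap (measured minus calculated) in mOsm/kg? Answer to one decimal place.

30.8 mOsm/kg

Calculated osmolality = 2·Na + glucose/18 + BUN/2.8
= 2·144 + 116/18 + 19/2.8
= 288 + 6.44 + 6.79
= 301.23 mOsm/kg ≈ 301.2 mOsm/kg
Osmolar gap = measured − calculated = 332 − 301.2 = 30.8 mOsm/kg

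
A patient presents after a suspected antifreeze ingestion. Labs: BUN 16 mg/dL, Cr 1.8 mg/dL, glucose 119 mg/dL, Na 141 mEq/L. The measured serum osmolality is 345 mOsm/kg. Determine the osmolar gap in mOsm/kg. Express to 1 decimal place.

50.7 mOsm/kg

Calculated osmolality = 2·Na + glucose/18 + BUN/2.8
= 2·141 + 119/18 + 16/2.8
= 282 + 6.61 + 5.71
= 294.32 mOsm/kg ≈ 294.3 mOsm/kg
Osmolar gap = measured − calculated = 345 − 294.3 = 50.7 mOsm/kg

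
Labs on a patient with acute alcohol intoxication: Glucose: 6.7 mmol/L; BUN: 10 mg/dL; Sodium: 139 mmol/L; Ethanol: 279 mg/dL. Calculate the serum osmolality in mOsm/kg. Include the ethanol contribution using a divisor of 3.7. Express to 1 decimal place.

363.7 mOsm/kg

Calculated osmolality = 2·Na + glucose + BUN/2.8 + ethanol/3.7
= 2·139 + 6.7 + 10/2.8 + 279/3.7
= 278 + 6.70 + 3.57 + 75.41
= 363.68 mOsm/kg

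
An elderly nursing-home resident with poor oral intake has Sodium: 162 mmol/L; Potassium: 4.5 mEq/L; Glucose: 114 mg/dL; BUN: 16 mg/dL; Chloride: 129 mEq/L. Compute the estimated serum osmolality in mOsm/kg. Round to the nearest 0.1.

336.0 mOsm/kg

Calculated osmolality = 2·Na + glucose/18 + BUN/2.8
= 2·162 + 114/18 + 16/2.8
= 324 + 6.33 + 5.71
= 336.04 mOsm/kg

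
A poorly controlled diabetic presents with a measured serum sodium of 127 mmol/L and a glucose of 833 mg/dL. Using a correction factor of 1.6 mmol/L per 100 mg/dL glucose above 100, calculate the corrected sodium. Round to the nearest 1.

Corrected Na = measured Na + 1.6 · (glucose − 100)/100
= 127 + 1.6 · (833 − 100)/100
= 127 + 11.7
= 138.7 mmol/L

139 mmol/L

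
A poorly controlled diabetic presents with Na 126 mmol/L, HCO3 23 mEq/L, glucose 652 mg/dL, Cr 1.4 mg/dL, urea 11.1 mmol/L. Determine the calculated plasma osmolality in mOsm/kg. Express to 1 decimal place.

299.3 mOsm/kg

Calculated osmolality = 2·Na + glucose/18 + urea
= 2·126 + 652/18 + 11.1
= 252 + 36.22 + 11.10
= 299.32 mOsm/kg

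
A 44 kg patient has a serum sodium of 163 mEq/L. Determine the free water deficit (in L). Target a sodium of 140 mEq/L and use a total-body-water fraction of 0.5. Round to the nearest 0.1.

3.6 L

TBW = 0.5 · 44 = 22 L
Free water deficit = TBW · (Na/140 − 1)
= 22 · (163/140 − 1)
= 22 · 0.1643
= 3.61 L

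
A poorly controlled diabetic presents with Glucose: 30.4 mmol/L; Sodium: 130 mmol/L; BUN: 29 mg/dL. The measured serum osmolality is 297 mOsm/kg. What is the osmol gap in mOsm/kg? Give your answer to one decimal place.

-3.8 mOsm/kg

Calculated osmolality = 2·Na + glucose + BUN/2.8
= 2·130 + 30.4 + 29/2.8
= 260 + 30.40 + 10.36
= 300.76 mOsm/kg ≈ 300.8 mOsm/kg
Osmolar gap = measured − calculated = 297 − 300.8 = -3.8 mOsm/kg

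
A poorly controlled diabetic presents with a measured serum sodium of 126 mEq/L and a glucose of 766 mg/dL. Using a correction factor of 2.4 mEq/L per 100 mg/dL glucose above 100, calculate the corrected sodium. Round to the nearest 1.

142 mEq/L

Corrected Na = measured Na + 2.4 · (glucose − 100)/100
= 126 + 2.4 · (766 − 100)/100
= 126 + 16
= 142 mEq/L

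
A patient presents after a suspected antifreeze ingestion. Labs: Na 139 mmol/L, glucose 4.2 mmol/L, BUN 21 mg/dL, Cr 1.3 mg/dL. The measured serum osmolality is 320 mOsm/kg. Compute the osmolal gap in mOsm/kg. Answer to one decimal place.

30.3 mOsm/kg

Calculated osmolality = 2·Na + glucose + BUN/2.8
= 2·139 + 4.2 + 21/2.8
= 278 + 4.20 + 7.50
= 289.7 mOsm/kg ≈ 289.7 mOsm/kg
Osmolar gap = measured − calculated = 320 − 289.7 = 30.3 mOsm/kg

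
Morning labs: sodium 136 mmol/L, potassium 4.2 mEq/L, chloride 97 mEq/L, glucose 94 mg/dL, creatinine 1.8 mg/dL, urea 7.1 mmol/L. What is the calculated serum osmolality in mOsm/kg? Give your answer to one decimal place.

Calculated osmolality = 2·Na + glucose/18 + urea
= 2·136 + 94/18 + 7.1
= 272 + 5.22 + 7.10
= 284.32 mOsm/kg

284.3 mOsm/kg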